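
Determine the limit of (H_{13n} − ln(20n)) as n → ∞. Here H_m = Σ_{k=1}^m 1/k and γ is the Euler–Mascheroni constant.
lim = ln(13/20) + γ

By Euler-Maclaurin, H_m = ln m + γ + O(1/m). So
  H_{13n} − ln(20n) = ln(13n) + γ − ln(20n) + O(1/n)
                       = ln(13/20) + γ + O(1/n).
Hence the limit is ln(13/20) + γ.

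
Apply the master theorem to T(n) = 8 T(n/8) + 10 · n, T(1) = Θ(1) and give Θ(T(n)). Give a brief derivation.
T(n) = Θ(n log n)

log_8 8 = 1, and f(n) = 10 · n = Θ(n^(log_8 8)). This is Case 2 of the master theorem: T(n) = Θ(f(n) · log n) = Θ(n log n).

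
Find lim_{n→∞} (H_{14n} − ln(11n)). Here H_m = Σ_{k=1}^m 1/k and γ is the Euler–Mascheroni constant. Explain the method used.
lim = ln(14/11) + γ

By Euler-Maclaurin, H_m = ln m + γ + O(1/m). So
  H_{14n} − ln(11n) = ln(14n) + γ − ln(11n) + O(1/n)
                       = ln(14/11) + γ + O(1/n).
Hence the limit is ln(14/11) + γ.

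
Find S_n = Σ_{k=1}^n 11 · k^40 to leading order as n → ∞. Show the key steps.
S_n ~ 11 · n^41 / 41

By integral comparison (Euler-Maclaurin), Σ_{k=1}^n 11 · k^40 = 11 · ∫_0^n x^40 dx + O(n^40) = 11 · n^41/41 + O(n^40). (Equivalently, Faulhaber's formula gives the same leading term.)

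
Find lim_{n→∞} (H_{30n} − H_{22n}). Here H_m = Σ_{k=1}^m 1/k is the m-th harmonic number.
lim = ln(30/22) = ln(15/11)

Euler-Maclaurin gives H_m = ln m + γ + 1/(2m) + O(1/m^2). The γ and O(1/m) terms cancel in the difference:
  H_{30n} − H_{22n} = ln(30n) − ln(22n) + O(1/n) = ln(30/22) + O(1/n).
Hence the limit is ln(30/22) = ln(15/11).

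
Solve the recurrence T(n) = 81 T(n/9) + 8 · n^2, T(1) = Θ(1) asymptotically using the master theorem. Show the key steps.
T(n) = Θ(n^2 log n)

log_9 81 = 2, and f(n) = 8 · n^2 = Θ(n^(log_9 81)). This is Case 2 of the master theorem: T(n) = Θ(f(n) · log n) = Θ(n^2 log n).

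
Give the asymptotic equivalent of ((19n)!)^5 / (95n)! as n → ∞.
((19n)!)^5/(95n)! ~ ((2π·19n)^(4/2) / sqrt(5)) · 5^(−5·19n)  →  0

Write N = 19n. Stirling: N! ~ sqrt(2π N)(N/e)^N and (5N)! ~ sqrt(2π·5N)·(5N/e)^(5N).
  (N!)^5/(5N)! ~ (2π N)^(5/2) (N/e)^(5N) / [sqrt(2π·5N) (5N/e)^(5N)]
     = (2π N)^(5/2) / sqrt(2π·5N) · (N/(5N))^(5N)
     = (2π N)^((5−1)/2) / sqrt(5) · 5^(−5N).
Since 5^5 > 1, the factor 5^(−5N) decays exponentially, so the ratio → 0. Substituting N = 19n gives the stated form.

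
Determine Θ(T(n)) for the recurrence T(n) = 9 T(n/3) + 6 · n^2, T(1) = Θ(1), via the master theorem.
T(n) = Θ(n^2 log n)

log_3 9 = 2, and f(n) = 6 · n^2 = Θ(n^(log_3 9)). This is Case 2 of the master theorem: T(n) = Θ(f(n) · log n) = Θ(n^2 log n).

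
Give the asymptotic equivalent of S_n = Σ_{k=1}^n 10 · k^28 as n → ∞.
S_n ~ 10 · n^29 / 29

By integral comparison (Euler-Maclaurin), Σ_{k=1}^n 10 · k^28 = 10 · ∫_0^n x^28 dx + O(n^28) = 10 · n^29/29 + O(n^28). (Equivalently, Faulhaber's formula gives the same leading term.)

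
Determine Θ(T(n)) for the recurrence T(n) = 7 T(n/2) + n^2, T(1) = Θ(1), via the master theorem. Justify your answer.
T(n) = Θ(n^(log_2 7))

Master theorem: compare f(n) = n^2 to n^(log_2 7) where log_2 7 ≈ 2.807. Since 2 < log_2 7, we have f(n) = O(n^(log_2 7 − ε)) for some ε > 0 — Case 1. Hence T(n) = Θ(n^(log_2 7)).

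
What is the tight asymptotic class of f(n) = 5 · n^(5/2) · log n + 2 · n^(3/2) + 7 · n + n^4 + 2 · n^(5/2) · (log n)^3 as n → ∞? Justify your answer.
f(n) ∈ Θ(n^4)

Compare the terms by growth order. For large n, n^a · (log n)^b dominates n^a' · (log n)^b' iff a > a', or (a = a' and b > b'). Ranking the 5 terms shows the dominant one is n^4. Hence f(n) ∈ Θ(n^4).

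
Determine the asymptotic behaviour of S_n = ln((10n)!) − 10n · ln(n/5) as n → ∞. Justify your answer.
S_n ~ 10n · (ln 50 − 1) + O(ln n)

Stirling: ln((10n)!) = 10n ln(10n) − 10n + O(ln n).
  S_n = 10n ln(10n) − 10n − 10n ln(n/5) + O(ln n)
      = 10n ln(10n) − 10n ln n + 10n ln 5 − 10n + O(ln n)
      = 10n ln 10 + 10n ln 5 − 10n + O(ln n)
      = 10n (ln 50 − 1) + O(ln n).
Numerically ln(50) − 1 ≈ 2.9120.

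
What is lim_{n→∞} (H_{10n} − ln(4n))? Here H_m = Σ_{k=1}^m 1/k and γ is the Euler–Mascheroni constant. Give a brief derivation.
lim = ln(5/2) + γ

By Euler-Maclaurin, H_m = ln m + γ + O(1/m). So
  H_{10n} − ln(4n) = ln(10n) + γ − ln(4n) + O(1/n)
                       = ln(10/4) + γ + O(1/n).
Hence the limit is ln(10/4) + γ (= ln(5/2)).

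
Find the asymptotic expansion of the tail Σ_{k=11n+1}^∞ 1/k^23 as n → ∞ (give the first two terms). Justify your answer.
Σ_{k>11n} 1/k^23 = 1/(22 · (11n)^22) − 1/(2 · (11n)^23) + O(1/(11n)^24)

Compare to the integral: ∫_{11n}^∞ x^(−23) dx = [−x^(−22)/22]_{11n}^∞ = 1/((23−1)·(11n)^22). The Euler-Maclaurin correction adds −f(11n)/2 = −1/(2·(11n)^23). Euler-Maclaurin then gives
  Σ_{k>11n} 1/k^23 = ∫_{11n}^∞ dx/x^23 − 1/(2·(11n)^23) + O(1/(11n)^24).
(Equivalently this is ζ(23) − Σ_{k≤11n} 1/k^23.)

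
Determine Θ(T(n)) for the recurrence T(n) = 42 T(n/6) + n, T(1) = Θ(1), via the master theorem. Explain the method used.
T(n) = Θ(n^(log_6 42))

Master theorem: compare f(n) = n to n^(log_6 42) where log_6 42 ≈ 2.086. Since 1 < log_6 42, we have f(n) = O(n^(log_6 42 − ε)) for some ε > 0 — Case 1. Hence T(n) = Θ(n^(log_6 42)).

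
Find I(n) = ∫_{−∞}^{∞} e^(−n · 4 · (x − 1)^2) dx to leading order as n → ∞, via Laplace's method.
I(n) = sqrt(π/(4n))

Here φ(x) = 4 · (x − 1)^2 has its unique minimum at x* = 1 with φ(x*) = 0 and φ''(x*) = 8. Laplace's method gives
  I(n) ~ e^(−n φ(x*)) · sqrt(2π / (n · φ''(x*))) = sqrt(2π / (8n)) = sqrt(π/(4n)).
This is exact: substituting u = (x − 1)·sqrt(4n) gives I(n) = (1/sqrt(4n)) ∫_{−∞}^{∞} e^(−u^2) du = sqrt(π/(4n)).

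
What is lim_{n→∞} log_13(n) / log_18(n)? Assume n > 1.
lim = ln(18) / ln(13) = log_13(18)

Change of base: log_13(n) = ln n / ln 13 and log_18(n) = ln n / ln 18. The ratio is (ln n / ln 13) · (ln 18 / ln n) = ln 18 / ln 13, a constant independent of n. So the limit is ln 18 / ln 13 = log_13(18).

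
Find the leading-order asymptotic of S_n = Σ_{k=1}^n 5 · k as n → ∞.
S_n ~ 5 · n^2 / 2

By integral comparison (Euler-Maclaurin), Σ_{k=1}^n 5 · k = 5 · ∫_0^n x^1 dx + O(n) = 5 · n^2/2 + O(n). (Equivalently, Faulhaber's formula gives the same leading term.)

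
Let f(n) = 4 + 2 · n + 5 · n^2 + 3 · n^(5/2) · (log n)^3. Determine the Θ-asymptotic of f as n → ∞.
f(n) ∈ Θ(n^(5/2) · (log n)^3)

Compare the terms by growth order. For large n, n^a · (log n)^b dominates n^a' · (log n)^b' iff a > a', or (a = a' and b > b'). Ranking the 4 terms shows the dominant one is 3 · n^(5/2) · (log n)^3. Hence f(n) ∈ Θ(n^(5/2) · (log n)^3).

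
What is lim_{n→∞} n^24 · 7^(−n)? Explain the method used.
lim = 0

Exponentials with base > 1 dominate every fixed polynomial: for any fixed c, n^c / 7^n → 0 as n → ∞ (e.g. by the ratio test, or by writing 7^n = e^(n ln 7) and noting e^(n ln 7) / n^c → ∞). Hence n^24 · 7^(−n) = n^24 / 7^n → 0.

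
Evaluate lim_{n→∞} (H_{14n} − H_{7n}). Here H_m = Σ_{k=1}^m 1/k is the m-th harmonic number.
lim = ln(14/7) = ln 2

Euler-Maclaurin gives H_m = ln m + γ + 1/(2m) + O(1/m^2). The γ and O(1/m) terms cancel in the difference:
  H_{14n} − H_{7n} = ln(14n) − ln(7n) + O(1/n) = ln(14/7) + O(1/n).
Hence the limit is ln(14/7) = ln 2.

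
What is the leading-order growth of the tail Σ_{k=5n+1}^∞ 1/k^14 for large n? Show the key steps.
Σ_{k>5n} 1/k^14 ~ 1/(13 · (5n)^13)

Compare to the integral: ∫_{5n}^∞ x^(−14) dx = [−x^(−13)/13]_{5n}^∞ = 1/((14−1)·(5n)^13). Euler-Maclaurin then gives
  Σ_{k>5n} 1/k^14 = ∫_{5n}^∞ dx/x^14 − 1/(2·(5n)^14) + O(1/(5n)^15).
(Equivalently this is ζ(14) − Σ_{k≤5n} 1/k^14.)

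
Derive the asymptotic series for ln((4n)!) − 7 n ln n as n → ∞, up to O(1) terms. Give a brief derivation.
ln((4n)!) − 7 n ln n = −3 n ln n + 4(ln 4 − 1) n + (1/2) ln(2π·4n) + O(1/n)

Stirling: ln((4n)!) = 4n ln(4n) − 4n + (1/2) ln(2π·4n) + O(1/n).
Expand 4n ln(4n) = 4n (ln n + ln 4) = 4n ln n + 4n ln 4.
Subtract 7n ln n: leading term is (4 − 7) n ln n = −3 n ln n. The next term is 4n ln 4 − 4n = 4(ln 4 − 1) n. Then the (1/2) ln(2π·4n) correction.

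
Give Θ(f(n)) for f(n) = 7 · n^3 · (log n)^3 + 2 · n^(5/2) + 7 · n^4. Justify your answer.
f(n) ∈ Θ(n^4)

Compare the terms by growth order. For large n, n^a · (log n)^b dominates n^a' · (log n)^b' iff a > a', or (a = a' and b > b'). Ranking the 3 terms shows the dominant one is 7 · n^4. Hence f(n) ∈ Θ(n^4).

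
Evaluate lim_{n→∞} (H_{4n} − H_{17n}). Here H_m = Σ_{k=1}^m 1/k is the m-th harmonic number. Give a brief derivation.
lim = ln(4/17)

Euler-Maclaurin gives H_m = ln m + γ + 1/(2m) + O(1/m^2). The γ and O(1/m) terms cancel in the difference:
  H_{4n} − H_{17n} = ln(4n) − ln(17n) + O(1/n) = ln(4/17) + O(1/n).
Hence the limit is ln(4/17).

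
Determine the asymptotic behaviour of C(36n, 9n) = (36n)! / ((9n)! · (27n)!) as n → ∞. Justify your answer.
C(36n, 9n) ~ (256/27)^(9n) · sqrt(2/(3π·9n))

Write N = 9n. Apply Stirling to each factorial:
  (4N)! ~ sqrt(2π·4N) · (4N/e)^(4N),
  N! ~ sqrt(2π N) · (N/e)^N,
  (3N)! ~ sqrt(2π·3N) · (3N/e)^(3N).
The exponential factors combine to (4N)^(4N) / (N^N · (3N)^(3N)) = 4^(4N)/3^(3N) = (4^4/3^3)^N = (256/27)^N.
The square-root prefactors combine to sqrt(2π·4N) / (sqrt(2π N)·sqrt(2π·3N)) = sqrt(4 / (2π·3·N)) = sqrt(2/(3π·9n)).
Substituting N = 9n: C(36n, 9n) ~ (256/27)^(9n) · sqrt(2/(3π·9n)).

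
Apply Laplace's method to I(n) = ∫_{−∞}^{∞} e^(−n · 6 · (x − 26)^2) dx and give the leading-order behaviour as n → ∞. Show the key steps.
I(n) = sqrt(π/(6n))

Here φ(x) = 6 · (x − 26)^2 has its unique minimum at x* = 26 with φ(x*) = 0 and φ''(x*) = 12. Laplace's method gives
  I(n) ~ e^(−n φ(x*)) · sqrt(2π / (n · φ''(x*))) = sqrt(2π / (12n)) = sqrt(π/(6n)).
This is exact: substituting u = (x − 26)·sqrt(6n) gives I(n) = (1/sqrt(6n)) ∫_{−∞}^{∞} e^(−u^2) du = sqrt(π/(6n)).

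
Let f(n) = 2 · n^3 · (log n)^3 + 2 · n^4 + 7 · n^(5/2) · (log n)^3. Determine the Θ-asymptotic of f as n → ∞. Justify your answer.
f(n) ∈ Θ(n^4)

Compare the terms by growth order. For large n, n^a · (log n)^b dominates n^a' · (log n)^b' iff a > a', or (a = a' and b > b'). Ranking the 3 terms shows the dominant one is 2 · n^4. Hence f(n) ∈ Θ(n^4).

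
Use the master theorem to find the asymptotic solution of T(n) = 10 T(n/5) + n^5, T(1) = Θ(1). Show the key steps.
T(n) = Θ(n^5)

log_5 10 ≈ 1.431. f(n) = n^5 dominates n^(log_5 10) since 5 > 1.431, and the regularity condition a·f(n/b) = 10·(n/5)^5 = (10/3125)·n^5 ≤ c·f(n) holds with c = 10/3125 ≈ 0.0032 < 1. So this is Case 3: T(n) = Θ(f(n)) = Θ(n^5).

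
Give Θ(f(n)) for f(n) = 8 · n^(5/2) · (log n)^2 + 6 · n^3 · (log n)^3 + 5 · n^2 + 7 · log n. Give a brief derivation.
f(n) ∈ Θ(n^3 · (log n)^3)

Compare the terms by growth order. For large n, n^a · (log n)^b dominates n^a' · (log n)^b' iff a > a', or (a = a' and b > b'). Ranking the 4 terms shows the dominant one is 6 · n^3 · (log n)^3. Hence f(n) ∈ Θ(n^3 · (log n)^3).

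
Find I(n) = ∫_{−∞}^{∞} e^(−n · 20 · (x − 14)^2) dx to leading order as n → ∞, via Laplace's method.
I(n) = sqrt(π/(20n))

Here φ(x) = 20 · (x − 14)^2 has its unique minimum at x* = 14 with φ(x*) = 0 and φ''(x*) = 40. Laplace's method gives
  I(n) ~ e^(−n φ(x*)) · sqrt(2π / (n · φ''(x*))) = sqrt(2π / (40n)) = sqrt(π/(20n)).
This is exact: substituting u = (x − 14)·sqrt(20n) gives I(n) = (1/sqrt(20n)) ∫_{−∞}^{∞} e^(−u^2) du = sqrt(π/(20n)).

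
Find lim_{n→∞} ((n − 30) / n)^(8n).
lim = e^(−240)

Rewrite as (1 − 30/n)^(8n). By the standard limit (1 + x/n)^n → e^x, we have (1 − 30/n)^n → e^(−30), and raising to the 8th power gives e^(−240).
More precisely, ln[(1 − 30/n)^(8n)] = 8n · ln(1 − 30/n) = 8n · (-30/n + O(1/n^2)) = -240 + O(1/n) → -240.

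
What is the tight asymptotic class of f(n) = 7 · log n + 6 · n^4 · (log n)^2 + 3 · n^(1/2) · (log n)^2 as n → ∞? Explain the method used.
f(n) ∈ Θ(n^4 · (log n)^2)

Compare the terms by growth order. For large n, n^a · (log n)^b dominates n^a' · (log n)^b' iff a > a', or (a = a' and b > b'). Ranking the 3 terms shows the dominant one is 6 · n^4 · (log n)^2. Hence f(n) ∈ Θ(n^4 · (log n)^2).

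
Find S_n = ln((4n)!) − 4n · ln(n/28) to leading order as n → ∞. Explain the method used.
S_n ~ 4n · (ln 112 − 1) + O(ln n)

Stirling: ln((4n)!) = 4n ln(4n) − 4n + O(ln n).
  S_n = 4n ln(4n) − 4n − 4n ln(n/28) + O(ln n)
      = 4n ln(4n) − 4n ln n + 4n ln 28 − 4n + O(ln n)
      = 4n ln 4 + 4n ln 28 − 4n + O(ln n)
      = 4n (ln 112 − 1) + O(ln n).
Numerically ln(112) − 1 ≈ 3.7185.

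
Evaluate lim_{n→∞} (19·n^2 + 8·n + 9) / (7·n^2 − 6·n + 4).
lim = 19/7

For large n the leading n^2 terms dominate both numerator and denominator. Dividing top and bottom by n^2, every other term tends to 0, leaving 19/7.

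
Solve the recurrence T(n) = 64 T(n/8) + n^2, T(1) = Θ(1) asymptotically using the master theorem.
T(n) = Θ(n^2 log n)

log_8 64 = 2, and f(n) = n^2 = Θ(n^(log_8 64)). This is Case 2 of the master theorem: T(n) = Θ(f(n) · log n) = Θ(n^2 log n).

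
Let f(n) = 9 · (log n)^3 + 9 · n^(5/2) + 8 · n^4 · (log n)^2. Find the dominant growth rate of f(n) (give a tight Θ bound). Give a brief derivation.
f(n) ∈ Θ(n^4 · (log n)^2)

Compare the terms by growth order. For large n, n^a · (log n)^b dominates n^a' · (log n)^b' iff a > a', or (a = a' and b > b'). Ranking the 3 terms shows the dominant one is 8 · n^4 · (log n)^2. Hence f(n) ∈ Θ(n^4 · (log n)^2).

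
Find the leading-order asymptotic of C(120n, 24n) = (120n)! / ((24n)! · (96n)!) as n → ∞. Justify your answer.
C(120n, 24n) ~ (3125/256)^(24n) · sqrt(5/(8π·24n))

Write N = 24n. Apply Stirling to each factorial:
  (5N)! ~ sqrt(2π·5N) · (5N/e)^(5N),
  N! ~ sqrt(2π N) · (N/e)^N,
  (4N)! ~ sqrt(2π·4N) · (4N/e)^(4N).
The exponential factors combine to (5N)^(5N) / (N^N · (4N)^(4N)) = 5^(5N)/4^(4N) = (5^5/4^4)^N = (3125/256)^N.
The square-root prefactors combine to sqrt(2π·5N) / (sqrt(2π N)·sqrt(2π·4N)) = sqrt(5 / (2π·4·N)) = sqrt(5/(8π·24n)).
Substituting N = 24n: C(120n, 24n) ~ (3125/256)^(24n) · sqrt(5/(8π·24n)).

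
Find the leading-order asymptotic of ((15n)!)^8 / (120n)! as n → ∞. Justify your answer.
((15n)!)^8/(120n)! ~ ((2π·15n)^(7/2) / sqrt(8)) · 8^(−8·15n)  →  0

Write N = 15n. Stirling: N! ~ sqrt(2π N)(N/e)^N and (8N)! ~ sqrt(2π·8N)·(8N/e)^(8N).
  (N!)^8/(8N)! ~ (2π N)^(8/2) (N/e)^(8N) / [sqrt(2π·8N) (8N/e)^(8N)]
     = (2π N)^(8/2) / sqrt(2π·8N) · (N/(8N))^(8N)
     = (2π N)^((8−1)/2) / sqrt(8) · 8^(−8N).
Since 8^8 > 1, the factor 8^(−8N) decays exponentially, so the ratio → 0. Substituting N = 15n gives the stated form.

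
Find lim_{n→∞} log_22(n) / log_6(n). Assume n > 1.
lim = ln(6) / ln(22) = log_22(6)

Change of base: log_22(n) = ln n / ln 22 and log_6(n) = ln n / ln 6. The ratio is (ln n / ln 22) · (ln 6 / ln n) = ln 6 / ln 22, a constant independent of n. So the limit is ln 6 / ln 22 = log_22(6).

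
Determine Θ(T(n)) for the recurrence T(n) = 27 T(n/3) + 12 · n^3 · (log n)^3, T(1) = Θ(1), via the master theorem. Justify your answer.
T(n) = Θ(n^3 · (log n)^4)

Here log_3 27 = 3 and f(n) = 12 · n^3 · (log n)^3 = Θ(n^(log_3 27) · (log n)^3). This is the extended Case 2 of the master theorem (f matches the critical exponent up to log factors), giving T(n) = Θ(n^(log_3 27) · (log n)^(3+1)) = Θ(n^3 · (log n)^4).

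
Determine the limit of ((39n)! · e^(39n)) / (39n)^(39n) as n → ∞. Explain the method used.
lim = ∞

Stirling: (39n)! ~ sqrt(2π·39n) · (39n/e)^(39n). Hence
  (39n)! · e^(39n) / (39n)^(39n) ~ sqrt(2π·39n) = sqrt(2π·39) · sqrt(n) → ∞.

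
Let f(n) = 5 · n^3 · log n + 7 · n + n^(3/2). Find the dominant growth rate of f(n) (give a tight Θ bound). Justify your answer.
f(n) ∈ Θ(n^3 · log n)

Compare the terms by growth order. For large n, n^a · (log n)^b dominates n^a' · (log n)^b' iff a > a', or (a = a' and b > b'). Ranking the 3 terms shows the dominant one is 5 · n^3 · log n. Hence f(n) ∈ Θ(n^3 · log n).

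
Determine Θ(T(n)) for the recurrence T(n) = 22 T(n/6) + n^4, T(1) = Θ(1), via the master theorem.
T(n) = Θ(n^4)

log_6 22 ≈ 1.725. f(n) = n^4 dominates n^(log_6 22) since 4 > 1.725, and the regularity condition a·f(n/b) = 22·(n/6)^4 = (22/1296)·n^4 ≤ c·f(n) holds with c = 22/1296 ≈ 0.017 < 1. So this is Case 3: T(n) = Θ(f(n)) = Θ(n^4).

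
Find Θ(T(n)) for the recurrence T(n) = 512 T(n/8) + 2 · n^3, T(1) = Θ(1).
T(n) = Θ(n^3 log n)

log_8 512 = 3, and f(n) = 2 · n^3 = Θ(n^(log_8 512)). This is Case 2 of the master theorem: T(n) = Θ(f(n) · log n) = Θ(n^3 log n).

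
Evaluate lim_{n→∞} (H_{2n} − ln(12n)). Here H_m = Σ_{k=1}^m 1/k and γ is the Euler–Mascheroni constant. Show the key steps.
lim = −ln 6 + γ

By Euler-Maclaurin, H_m = ln m + γ + O(1/m). So
  H_{2n} − ln(12n) = ln(2n) + γ − ln(12n) + O(1/n)
                       = ln(2/12) + γ + O(1/n).
Hence the limit is ln(2/12) + γ (= −ln 6).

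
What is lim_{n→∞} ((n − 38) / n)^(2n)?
lim = e^(−76)

Rewrite as (1 − 38/n)^(2n). By the standard limit (1 + x/n)^n → e^x, we have (1 − 38/n)^n → e^(−38), and raising to the 2nd power gives e^(−76).
More precisely, ln[(1 − 38/n)^(2n)] = 2n · ln(1 − 38/n) = 2n · (-38/n + O(1/n^2)) = -76 + O(1/n) → -76.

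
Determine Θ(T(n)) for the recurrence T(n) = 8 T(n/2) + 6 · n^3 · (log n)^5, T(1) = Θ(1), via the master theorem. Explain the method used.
T(n) = Θ(n^3 · (log n)^6)

Here log_2 8 = 3 and f(n) = 6 · n^3 · (log n)^5 = Θ(n^(log_2 8) · (log n)^5). This is the extended Case 2 of the master theorem (f matches the critical exponent up to log factors), giving T(n) = Θ(n^(log_2 8) · (log n)^(5+1)) = Θ(n^3 · (log n)^6).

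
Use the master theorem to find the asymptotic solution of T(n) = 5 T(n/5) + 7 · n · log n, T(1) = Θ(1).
T(n) = Θ(n · (log n)^2)

Here log_5 5 = 1 and f(n) = 7 · n · log n = Θ(n^(log_5 5) · (log n)^1). This is the extended Case 2 of the master theorem (f matches the critical exponent up to log factors), giving T(n) = Θ(n^(log_5 5) · (log n)^(1+1)) = Θ(n · (log n)^2).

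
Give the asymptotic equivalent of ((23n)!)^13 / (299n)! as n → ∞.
((23n)!)^13/(299n)! ~ ((2π·23n)^(12/2) / sqrt(13)) · 13^(−13·23n)  →  0

Write N = 23n. Stirling: N! ~ sqrt(2π N)(N/e)^N and (13N)! ~ sqrt(2π·13N)·(13N/e)^(13N).
  (N!)^13/(13N)! ~ (2π N)^(13/2) (N/e)^(13N) / [sqrt(2π·13N) (13N/e)^(13N)]
     = (2π N)^(13/2) / sqrt(2π·13N) · (N/(13N))^(13N)
     = (2π N)^((13−1)/2) / sqrt(13) · 13^(−13N).
Since 13^13 > 1, the factor 13^(−13N) decays exponentially, so the ratio → 0. Substituting N = 23n gives the stated form.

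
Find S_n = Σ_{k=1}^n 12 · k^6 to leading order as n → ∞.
S_n ~ 12 · n^7 / 7

By integral comparison (Euler-Maclaurin), Σ_{k=1}^n 12 · k^6 = 12 · ∫_0^n x^6 dx + O(n^6) = 12 · n^7/7 + O(n^6). (Equivalently, Faulhaber's formula gives the same leading term.)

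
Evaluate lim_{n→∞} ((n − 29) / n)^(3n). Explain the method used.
lim = e^(−87)

Rewrite as (1 − 29/n)^(3n). By the standard limit (1 + x/n)^n → e^x, we have (1 − 29/n)^n → e^(−29), and raising to the 3rd power gives e^(−87).
More precisely, ln[(1 − 29/n)^(3n)] = 3n · ln(1 − 29/n) = 3n · (-29/n + O(1/n^2)) = -87 + O(1/n) → -87.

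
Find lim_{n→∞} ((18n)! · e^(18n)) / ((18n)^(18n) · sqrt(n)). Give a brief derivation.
lim = sqrt(2π·18)

Stirling: (18n)! ~ sqrt(2π·18n) · (18n/e)^(18n). Hence
  (18n)! · e^(18n) / (18n)^(18n) ~ sqrt(2π·18n).
Dividing by sqrt(n): sqrt(2π·18n) / sqrt(n) = sqrt(2π·18) · n^((1−1)/2), so the limit is sqrt(2π·18).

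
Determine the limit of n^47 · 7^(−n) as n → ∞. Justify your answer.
lim = 0

Exponentials with base > 1 dominate every fixed polynomial: for any fixed c, n^c / 7^n → 0 as n → ∞ (e.g. by the ratio test, or by writing 7^n = e^(n ln 7) and noting e^(n ln 7) / n^c → ∞). Hence n^47 · 7^(−n) = n^47 / 7^n → 0.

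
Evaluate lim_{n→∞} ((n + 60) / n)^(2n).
lim = e^120

Rewrite as (1 + 60/n)^(2n). By the standard limit (1 + x/n)^n → e^x, we have (1 + 60/n)^n → e^60, and raising to the 2nd power gives e^120.
More precisely, ln[(1 + 60/n)^(2n)] = 2n · ln(1 + 60/n) = 2n · (60/n + O(1/n^2)) = 120 + O(1/n) → 120.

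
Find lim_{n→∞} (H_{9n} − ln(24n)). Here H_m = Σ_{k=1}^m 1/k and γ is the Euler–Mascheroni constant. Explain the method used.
lim = ln(3/8) + γ

By Euler-Maclaurin, H_m = ln m + γ + O(1/m). So
  H_{9n} − ln(24n) = ln(9n) + γ − ln(24n) + O(1/n)
                       = ln(9/24) + γ + O(1/n).
Hence the limit is ln(9/24) + γ (= ln(3/8)).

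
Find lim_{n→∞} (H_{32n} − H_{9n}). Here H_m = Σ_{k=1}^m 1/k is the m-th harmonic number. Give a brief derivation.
lim = ln(32/9)

Euler-Maclaurin gives H_m = ln m + γ + 1/(2m) + O(1/m^2). The γ and O(1/m) terms cancel in the difference:
  H_{32n} − H_{9n} = ln(32n) − ln(9n) + O(1/n) = ln(32/9) + O(1/n).
Hence the limit is ln(32/9).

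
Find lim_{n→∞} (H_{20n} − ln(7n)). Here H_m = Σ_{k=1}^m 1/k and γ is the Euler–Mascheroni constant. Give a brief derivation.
lim = ln(20/7) + γ

By Euler-Maclaurin, H_m = ln m + γ + O(1/m). So
  H_{20n} − ln(7n) = ln(20n) + γ − ln(7n) + O(1/n)
                       = ln(20/7) + γ + O(1/n).
Hence the limit is ln(20/7) + γ.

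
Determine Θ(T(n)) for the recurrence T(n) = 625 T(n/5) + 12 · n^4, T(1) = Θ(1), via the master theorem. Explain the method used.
T(n) = Θ(n^4 log n)

log_5 625 = 4, and f(n) = 12 · n^4 = Θ(n^(log_5 625)). This is Case 2 of the master theorem: T(n) = Θ(f(n) · log n) = Θ(n^4 log n).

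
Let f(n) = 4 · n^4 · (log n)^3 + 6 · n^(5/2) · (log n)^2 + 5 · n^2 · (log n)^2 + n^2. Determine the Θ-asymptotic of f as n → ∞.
f(n) ∈ Θ(n^4 · (log n)^3)

Compare the terms by growth order. For large n, n^a · (log n)^b dominates n^a' · (log n)^b' iff a > a', or (a = a' and b > b'). Ranking the 4 terms shows the dominant one is 4 · n^4 · (log n)^3. Hence f(n) ∈ Θ(n^4 · (log n)^3).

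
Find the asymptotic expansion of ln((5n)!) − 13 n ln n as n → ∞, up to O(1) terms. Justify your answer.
ln((5n)!) − 13 n ln n = −8 n ln n + 5(ln 5 − 1) n + (1/2) ln(2π·5n) + O(1/n)

Stirling: ln((5n)!) = 5n ln(5n) − 5n + (1/2) ln(2π·5n) + O(1/n).
Expand 5n ln(5n) = 5n (ln n + ln 5) = 5n ln n + 5n ln 5.
Subtract 13n ln n: leading term is (5 − 13) n ln n = −8 n ln n. The next term is 5n ln 5 − 5n = 5(ln 5 − 1) n. Then the (1/2) ln(2π·5n) correction.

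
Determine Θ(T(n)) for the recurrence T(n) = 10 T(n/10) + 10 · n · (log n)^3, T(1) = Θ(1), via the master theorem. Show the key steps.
T(n) = Θ(n · (log n)^4)

Here log_10 10 = 1 and f(n) = 10 · n · (log n)^3 = Θ(n^(log_10 10) · (log n)^3). This is the extended Case 2 of the master theorem (f matches the critical exponent up to log factors), giving T(n) = Θ(n^(log_10 10) · (log n)^(3+1)) = Θ(n · (log n)^4).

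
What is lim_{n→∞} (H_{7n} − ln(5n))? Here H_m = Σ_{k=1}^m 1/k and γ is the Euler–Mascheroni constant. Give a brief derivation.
lim = ln(7/5) + γ

By Euler-Maclaurin, H_m = ln m + γ + O(1/m). So
  H_{7n} − ln(5n) = ln(7n) + γ − ln(5n) + O(1/n)
                       = ln(7/5) + γ + O(1/n).
Hence the limit is ln(7/5) + γ.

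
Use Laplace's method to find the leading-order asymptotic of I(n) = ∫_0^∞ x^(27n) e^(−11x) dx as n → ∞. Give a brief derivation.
I(n) ~ (sqrt(2π·27n) / 11) · (27n/(11e))^(27n)

Write the integrand as exp(27n ln x − 11x) and set f(x) = 27n ln x − 11x. Then f'(x) = 27n/x − 11 = 0 at x* = 27n/11, and f''(x*) = −27n/x*^2 = −11^2/(27n). Laplace's method (interior maximum) gives
  I(n) ~ e^(f(x*)) · sqrt(2π / |f''(x*)|)
        = exp(27n ln(27n/11) − 27n) · sqrt(2π · 27n / 11^2)
        = (27n/11)^(27n) e^(−27n) · sqrt(2π·27n) / 11
        = (sqrt(2π·27n) / 11) · (27n/(11e))^(27n).
This matches Γ(27n+1)/11^(27n+1) with Stirling applied to Γ.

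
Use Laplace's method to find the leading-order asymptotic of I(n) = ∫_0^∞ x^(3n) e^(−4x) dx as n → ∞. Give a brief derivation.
I(n) ~ (sqrt(2π·3n) / 4) · (3n/(4e))^(3n)

Write the integrand as exp(3n ln x − 4x) and set f(x) = 3n ln x − 4x. Then f'(x) = 3n/x − 4 = 0 at x* = 3n/4, and f''(x*) = −3n/x*^2 = −4^2/(3n). Laplace's method (interior maximum) gives
  I(n) ~ e^(f(x*)) · sqrt(2π / |f''(x*)|)
        = exp(3n ln(3n/4) − 3n) · sqrt(2π · 3n / 4^2)
        = (3n/4)^(3n) e^(−3n) · sqrt(2π·3n) / 4
        = (sqrt(2π·3n) / 4) · (3n/(4e))^(3n).
This matches Γ(3n+1)/4^(3n+1) with Stirling applied to Γ.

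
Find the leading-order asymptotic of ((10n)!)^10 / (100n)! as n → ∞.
((10n)!)^10/(100n)! ~ ((2π·10n)^(9/2) / sqrt(10)) · 10^(−10·10n)  →  0

Write N = 10n. Stirling: N! ~ sqrt(2π N)(N/e)^N and (10N)! ~ sqrt(2π·10N)·(10N/e)^(10N).
  (N!)^10/(10N)! ~ (2π N)^(10/2) (N/e)^(10N) / [sqrt(2π·10N) (10N/e)^(10N)]
     = (2π N)^(10/2) / sqrt(2π·10N) · (N/(10N))^(10N)
     = (2π N)^((10−1)/2) / sqrt(10) · 10^(−10N).
Since 10^10 > 1, the factor 10^(−10N) decays exponentially, so the ratio → 0. Substituting N = 10n gives the stated form.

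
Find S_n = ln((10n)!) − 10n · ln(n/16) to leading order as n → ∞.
S_n ~ 10n · (ln 160 − 1) + O(ln n)

Stirling: ln((10n)!) = 10n ln(10n) − 10n + O(ln n).
  S_n = 10n ln(10n) − 10n − 10n ln(n/16) + O(ln n)
      = 10n ln(10n) − 10n ln n + 10n ln 16 − 10n + O(ln n)
      = 10n ln 10 + 10n ln 16 − 10n + O(ln n)
      = 10n (ln 160 − 1) + O(ln n).
Numerically ln(160) − 1 ≈ 4.0752.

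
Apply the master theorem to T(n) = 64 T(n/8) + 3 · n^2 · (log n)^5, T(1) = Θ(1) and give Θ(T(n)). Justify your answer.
T(n) = Θ(n^2 · (log n)^6)

Here log_8 64 = 2 and f(n) = 3 · n^2 · (log n)^5 = Θ(n^(log_8 64) · (log n)^5). This is the extended Case 2 of the master theorem (f matches the critical exponent up to log factors), giving T(n) = Θ(n^(log_8 64) · (log n)^(5+1)) = Θ(n^2 · (log n)^6).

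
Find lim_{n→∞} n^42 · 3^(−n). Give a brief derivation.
lim = 0

Exponentials with base > 1 dominate every fixed polynomial: for any fixed c, n^c / 3^n → 0 as n → ∞ (e.g. by the ratio test, or by writing 3^n = e^(n ln 3) and noting e^(n ln 3) / n^c → ∞). Hence n^42 · 3^(−n) = n^42 / 3^n → 0.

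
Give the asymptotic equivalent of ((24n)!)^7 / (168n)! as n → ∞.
((24n)!)^7/(168n)! ~ ((2π·24n)^(6/2) / sqrt(7)) · 7^(−7·24n)  →  0

Write N = 24n. Stirling: N! ~ sqrt(2π N)(N/e)^N and (7N)! ~ sqrt(2π·7N)·(7N/e)^(7N).
  (N!)^7/(7N)! ~ (2π N)^(7/2) (N/e)^(7N) / [sqrt(2π·7N) (7N/e)^(7N)]
     = (2π N)^(7/2) / sqrt(2π·7N) · (N/(7N))^(7N)
     = (2π N)^((7−1)/2) / sqrt(7) · 7^(−7N).
Since 7^7 > 1, the factor 7^(−7N) decays exponentially, so the ratio → 0. Substituting N = 24n gives the stated form.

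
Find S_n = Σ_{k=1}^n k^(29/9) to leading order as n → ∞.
S_n ~ (9/38) · n^(38/9)

Integral comparison: Σ_{k=1}^n k^(29/9) = ∫_0^n x^(29/9) dx + O(n^(29/9)). The integral is n^(1 + 29/9) / (1 + 29/9) = n^((29+9)/9) / ((29+9)/9) = (9/38) · n^(38/9).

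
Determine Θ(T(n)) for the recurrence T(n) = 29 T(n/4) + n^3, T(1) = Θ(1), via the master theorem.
T(n) = Θ(n^3)

log_4 29 ≈ 2.429. f(n) = n^3 dominates n^(log_4 29) since 3 > 2.429, and the regularity condition a·f(n/b) = 29·(n/4)^3 = (29/64)·n^3 ≤ c·f(n) holds with c = 29/64 ≈ 0.453 < 1. So this is Case 3: T(n) = Θ(f(n)) = Θ(n^3).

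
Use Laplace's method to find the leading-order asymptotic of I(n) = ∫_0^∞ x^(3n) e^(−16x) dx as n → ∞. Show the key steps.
I(n) ~ (sqrt(2π·3n) / 16) · (3n/(16e))^(3n)

Write the integrand as exp(3n ln x − 16x) and set f(x) = 3n ln x − 16x. Then f'(x) = 3n/x − 16 = 0 at x* = 3n/16, and f''(x*) = −3n/x*^2 = −16^2/(3n). Laplace's method (interior maximum) gives
  I(n) ~ e^(f(x*)) · sqrt(2π / |f''(x*)|)
        = exp(3n ln(3n/16) − 3n) · sqrt(2π · 3n / 16^2)
        = (3n/16)^(3n) e^(−3n) · sqrt(2π·3n) / 16
        = (sqrt(2π·3n) / 16) · (3n/(16e))^(3n).
This matches Γ(3n+1)/16^(3n+1) with Stirling applied to Γ.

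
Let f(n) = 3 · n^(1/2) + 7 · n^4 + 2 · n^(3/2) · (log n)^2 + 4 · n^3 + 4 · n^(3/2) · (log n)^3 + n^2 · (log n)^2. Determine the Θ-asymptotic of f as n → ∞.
f(n) ∈ Θ(n^4)

Compare the terms by growth order. For large n, n^a · (log n)^b dominates n^a' · (log n)^b' iff a > a', or (a = a' and b > b'). Ranking the 6 terms shows the dominant one is 7 · n^4. Hence f(n) ∈ Θ(n^4).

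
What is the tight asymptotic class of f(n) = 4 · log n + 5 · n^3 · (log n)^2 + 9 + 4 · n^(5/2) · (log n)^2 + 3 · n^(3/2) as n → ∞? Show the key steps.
f(n) ∈ Θ(n^3 · (log n)^2)

Compare the terms by growth order. For large n, n^a · (log n)^b dominates n^a' · (log n)^b' iff a > a', or (a = a' and b > b'). Ranking the 5 terms shows the dominant one is 5 · n^3 · (log n)^2. Hence f(n) ∈ Θ(n^3 · (log n)^2).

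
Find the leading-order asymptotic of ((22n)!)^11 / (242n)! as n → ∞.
((22n)!)^11/(242n)! ~ ((2π·22n)^(10/2) / sqrt(11)) · 11^(−11·22n)  →  0

Write N = 22n. Stirling: N! ~ sqrt(2π N)(N/e)^N and (11N)! ~ sqrt(2π·11N)·(11N/e)^(11N).
  (N!)^11/(11N)! ~ (2π N)^(11/2) (N/e)^(11N) / [sqrt(2π·11N) (11N/e)^(11N)]
     = (2π N)^(11/2) / sqrt(2π·11N) · (N/(11N))^(11N)
     = (2π N)^((11−1)/2) / sqrt(11) · 11^(−11N).
Since 11^11 > 1, the factor 11^(−11N) decays exponentially, so the ratio → 0. Substituting N = 22n gives the stated form.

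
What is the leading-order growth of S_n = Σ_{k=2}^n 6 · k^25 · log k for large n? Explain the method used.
S_n ~ 3 · n^26 log n / 13 − 3 · n^26 / 338

By integral comparison, S_n = ∫_1^n 6 · x^25 · log x dx + O(n^25 · log n). For the integral, ∫ x^25 log x dx = n^26 log n / 26 − n^26/676 (integration by parts). Hence S_n ~ 3 · n^26 log n / 13 − 3 · n^26 / 338.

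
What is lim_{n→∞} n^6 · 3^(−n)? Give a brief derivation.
lim = 0

Exponentials with base > 1 dominate every fixed polynomial: for any fixed c, n^c / 3^n → 0 as n → ∞ (e.g. by the ratio test, or by writing 3^n = e^(n ln 3) and noting e^(n ln 3) / n^c → ∞). Hence n^6 · 3^(−n) = n^6 / 3^n → 0.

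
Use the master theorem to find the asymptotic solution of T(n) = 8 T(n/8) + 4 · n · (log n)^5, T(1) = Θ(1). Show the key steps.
T(n) = Θ(n · (log n)^6)

Here log_8 8 = 1 and f(n) = 4 · n · (log n)^5 = Θ(n^(log_8 8) · (log n)^5). This is the extended Case 2 of the master theorem (f matches the critical exponent up to log factors), giving T(n) = Θ(n^(log_8 8) · (log n)^(5+1)) = Θ(n · (log n)^6).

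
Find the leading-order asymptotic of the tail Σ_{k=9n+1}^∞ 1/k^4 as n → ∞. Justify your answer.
Σ_{k>9n} 1/k^4 ~ 1/(3 · (9n)^3)

Compare to the integral: ∫_{9n}^∞ x^(−4) dx = [−x^(−3)/3]_{9n}^∞ = 1/((4−1)·(9n)^3). Euler-Maclaurin then gives
  Σ_{k>9n} 1/k^4 = ∫_{9n}^∞ dx/x^4 − 1/(2·(9n)^4) + O(1/(9n)^5).
(Equivalently this is ζ(4) − Σ_{k≤9n} 1/k^4.)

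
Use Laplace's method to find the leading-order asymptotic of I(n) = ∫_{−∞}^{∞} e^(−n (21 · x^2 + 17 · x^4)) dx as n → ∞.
I(n) ~ sqrt(π/(21n))

φ(x) = 21 · x^2 + 17 · x^4 has its unique global minimum at x* = 0 (since φ'(x) = 42x + 68x^3 = 0 only at x = 0 for real x with both coefficients positive, and φ → ∞ as |x| → ∞). At x* = 0, φ(0) = 0 and φ''(0) = 42. Laplace's method then gives
  I(n) ~ sqrt(2π / (n · φ''(0))) · e^(−n φ(0)) = sqrt(2π / (42n)) = sqrt(π/(21n)).
The 17 · x^4 term contributes only at subleading order (an O(1/n) relative correction).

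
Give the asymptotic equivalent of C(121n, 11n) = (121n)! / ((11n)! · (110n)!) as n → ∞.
C(121n, 11n) ~ (285311670611/10000000000)^(11n) · sqrt(11/(20π·11n))

Write N = 11n. Apply Stirling to each factorial:
  (11N)! ~ sqrt(2π·11N) · (11N/e)^(11N),
  N! ~ sqrt(2π N) · (N/e)^N,
  (10N)! ~ sqrt(2π·10N) · (10N/e)^(10N).
The exponential factors combine to (11N)^(11N) / (N^N · (10N)^(10N)) = 11^(11N)/10^(10N) = (11^11/10^10)^N = (285311670611/10000000000)^N.
The square-root prefactors combine to sqrt(2π·11N) / (sqrt(2π N)·sqrt(2π·10N)) = sqrt(11 / (2π·10·N)) = sqrt(11/(20π·11n)).
Substituting N = 11n: C(121n, 11n) ~ (285311670611/10000000000)^(11n) · sqrt(11/(20π·11n)).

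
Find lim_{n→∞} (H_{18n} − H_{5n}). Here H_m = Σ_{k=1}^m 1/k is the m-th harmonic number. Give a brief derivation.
lim = ln(18/5)

Euler-Maclaurin gives H_m = ln m + γ + 1/(2m) + O(1/m^2). The γ and O(1/m) terms cancel in the difference:
  H_{18n} − H_{5n} = ln(18n) − ln(5n) + O(1/n) = ln(18/5) + O(1/n).
Hence the limit is ln(18/5).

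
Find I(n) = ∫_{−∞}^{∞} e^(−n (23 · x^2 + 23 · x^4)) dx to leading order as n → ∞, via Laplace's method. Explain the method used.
I(n) ~ sqrt(π/(23n))

φ(x) = 23 · x^2 + 23 · x^4 has its unique global minimum at x* = 0 (since φ'(x) = 46x + 92x^3 = 0 only at x = 0 for real x with both coefficients positive, and φ → ∞ as |x| → ∞). At x* = 0, φ(0) = 0 and φ''(0) = 46. Laplace's method then gives
  I(n) ~ sqrt(2π / (n · φ''(0))) · e^(−n φ(0)) = sqrt(2π / (46n)) = sqrt(π/(23n)).
The 23 · x^4 term contributes only at subleading order (an O(1/n) relative correction).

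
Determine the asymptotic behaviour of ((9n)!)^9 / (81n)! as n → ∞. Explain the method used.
((9n)!)^9/(81n)! ~ ((2π·9n)^(8/2) / 3) · 9^(−9·9n)  →  0

Write N = 9n. Stirling: N! ~ sqrt(2π N)(N/e)^N and (9N)! ~ sqrt(2π·9N)·(9N/e)^(9N).
  (N!)^9/(9N)! ~ (2π N)^(9/2) (N/e)^(9N) / [sqrt(2π·9N) (9N/e)^(9N)]
     = (2π N)^(9/2) / sqrt(2π·9N) · (N/(9N))^(9N)
     = (2π N)^((9−1)/2) / 3 · 9^(−9N).
Since 9^9 > 1, the factor 9^(−9N) decays exponentially, so the ratio → 0. Substituting N = 9n gives the stated form.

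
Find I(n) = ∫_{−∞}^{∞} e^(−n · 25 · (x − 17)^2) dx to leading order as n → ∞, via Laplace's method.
I(n) = sqrt(π/(25n))

Here φ(x) = 25 · (x − 17)^2 has its unique minimum at x* = 17 with φ(x*) = 0 and φ''(x*) = 50. Laplace's method gives
  I(n) ~ e^(−n φ(x*)) · sqrt(2π / (n · φ''(x*))) = sqrt(2π / (50n)) = sqrt(π/(25n)).
This is exact: substituting u = (x − 17)·sqrt(25n) gives I(n) = (1/sqrt(25n)) ∫_{−∞}^{∞} e^(−u^2) du = sqrt(π/(25n)).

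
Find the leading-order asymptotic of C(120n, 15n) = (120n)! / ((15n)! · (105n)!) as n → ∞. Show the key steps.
C(120n, 15n) ~ (16777216/823543)^(15n) · sqrt(4/(7π·15n))

Write N = 15n. Apply Stirling to each factorial:
  (8N)! ~ sqrt(2π·8N) · (8N/e)^(8N),
  N! ~ sqrt(2π N) · (N/e)^N,
  (7N)! ~ sqrt(2π·7N) · (7N/e)^(7N).
The exponential factors combine to (8N)^(8N) / (N^N · (7N)^(7N)) = 8^(8N)/7^(7N) = (8^8/7^7)^N = (16777216/823543)^N.
The square-root prefactors combine to sqrt(2π·8N) / (sqrt(2π N)·sqrt(2π·7N)) = sqrt(8 / (2π·7·N)) = sqrt(4/(7π·15n)).
Substituting N = 15n: C(120n, 15n) ~ (16777216/823543)^(15n) · sqrt(4/(7π·15n)).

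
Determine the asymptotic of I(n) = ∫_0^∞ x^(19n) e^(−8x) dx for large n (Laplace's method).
I(n) ~ (sqrt(2π·19n) / 8) · (19n/(8e))^(19n)

Write the integrand as exp(19n ln x − 8x) and set f(x) = 19n ln x − 8x. Then f'(x) = 19n/x − 8 = 0 at x* = 19n/8, and f''(x*) = −19n/x*^2 = −8^2/(19n). Laplace's method (interior maximum) gives
  I(n) ~ e^(f(x*)) · sqrt(2π / |f''(x*)|)
        = exp(19n ln(19n/8) − 19n) · sqrt(2π · 19n / 8^2)
        = (19n/8)^(19n) e^(−19n) · sqrt(2π·19n) / 8
        = (sqrt(2π·19n) / 8) · (19n/(8e))^(19n).
This matches Γ(19n+1)/8^(19n+1) with Stirling applied to Γ.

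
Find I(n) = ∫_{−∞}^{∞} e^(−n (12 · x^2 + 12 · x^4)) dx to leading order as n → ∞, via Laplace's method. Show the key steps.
I(n) ~ sqrt(π/(12n))

φ(x) = 12 · x^2 + 12 · x^4 has its unique global minimum at x* = 0 (since φ'(x) = 24x + 48x^3 = 0 only at x = 0 for real x with both coefficients positive, and φ → ∞ as |x| → ∞). At x* = 0, φ(0) = 0 and φ''(0) = 24. Laplace's method then gives
  I(n) ~ sqrt(2π / (n · φ''(0))) · e^(−n φ(0)) = sqrt(2π / (24n)) = sqrt(π/(12n)).
The 12 · x^4 term contributes only at subleading order (an O(1/n) relative correction).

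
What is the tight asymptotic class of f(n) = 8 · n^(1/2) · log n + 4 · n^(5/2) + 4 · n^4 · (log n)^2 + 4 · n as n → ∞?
f(n) ∈ Θ(n^4 · (log n)^2)

Compare the terms by growth order. For large n, n^a · (log n)^b dominates n^a' · (log n)^b' iff a > a', or (a = a' and b > b'). Ranking the 4 terms shows the dominant one is 4 · n^4 · (log n)^2. Hence f(n) ∈ Θ(n^4 · (log n)^2).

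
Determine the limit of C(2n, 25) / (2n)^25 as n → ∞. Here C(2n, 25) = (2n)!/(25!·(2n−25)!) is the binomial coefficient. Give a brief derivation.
lim = 1/25! = 1/15511210043330985984000000

With N = 2n → ∞: C(N, 25) / N^25 = [N(N−1)…(N−24)] / (25! · N^25) = (1/25!) · 1 · (1 − 1/(2n)) · … · (1 − 24/(2n)). Each factor → 1 as N → ∞, so the limit is 1/25! = 1/15511210043330985984000000.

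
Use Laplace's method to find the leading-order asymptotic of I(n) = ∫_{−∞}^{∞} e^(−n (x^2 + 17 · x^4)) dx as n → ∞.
I(n) ~ sqrt(π/n)

φ(x) = x^2 + 17 · x^4 has its unique global minimum at x* = 0 (since φ'(x) = 2x + 68x^3 = 0 only at x = 0 for real x with both coefficients positive, and φ → ∞ as |x| → ∞). At x* = 0, φ(0) = 0 and φ''(0) = 2. Laplace's method then gives
  I(n) ~ sqrt(2π / (n · φ''(0))) · e^(−n φ(0)) = sqrt(2π / (2n)) = sqrt(π/n).
The 17 · x^4 term contributes only at subleading order (an O(1/n) relative correction).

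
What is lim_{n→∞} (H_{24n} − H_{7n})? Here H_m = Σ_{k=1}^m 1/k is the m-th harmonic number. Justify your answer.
lim = ln(24/7)

Euler-Maclaurin gives H_m = ln m + γ + 1/(2m) + O(1/m^2). The γ and O(1/m) terms cancel in the difference:
  H_{24n} − H_{7n} = ln(24n) − ln(7n) + O(1/n) = ln(24/7) + O(1/n).
Hence the limit is ln(24/7).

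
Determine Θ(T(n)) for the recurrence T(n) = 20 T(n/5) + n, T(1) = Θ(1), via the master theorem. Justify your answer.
T(n) = Θ(n^(log_5 20))

Master theorem: compare f(n) = n to n^(log_5 20) where log_5 20 ≈ 1.861. Since 1 < log_5 20, we have f(n) = O(n^(log_5 20 − ε)) for some ε > 0 — Case 1. Hence T(n) = Θ(n^(log_5 20)).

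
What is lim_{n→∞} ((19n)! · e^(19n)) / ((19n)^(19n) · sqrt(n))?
lim = sqrt(2π·19)

Stirling: (19n)! ~ sqrt(2π·19n) · (19n/e)^(19n). Hence
  (19n)! · e^(19n) / (19n)^(19n) ~ sqrt(2π·19n).
Dividing by sqrt(n): sqrt(2π·19n) / sqrt(n) = sqrt(2π·19) · n^((1−1)/2), so the limit is sqrt(2π·19).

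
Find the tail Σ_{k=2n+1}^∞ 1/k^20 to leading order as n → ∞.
Σ_{k>2n} 1/k^20 ~ 1/(19 · (2n)^19)

Compare to the integral: ∫_{2n}^∞ x^(−20) dx = [−x^(−19)/19]_{2n}^∞ = 1/((20−1)·(2n)^19). Euler-Maclaurin then gives
  Σ_{k>2n} 1/k^20 = ∫_{2n}^∞ dx/x^20 − 1/(2·(2n)^20) + O(1/(2n)^21).
(Equivalently this is ζ(20) − Σ_{k≤2n} 1/k^20.)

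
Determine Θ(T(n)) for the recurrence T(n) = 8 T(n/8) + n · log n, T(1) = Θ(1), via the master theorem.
T(n) = Θ(n · (log n)^2)

Here log_8 8 = 1 and f(n) = n · log n = Θ(n^(log_8 8) · (log n)^1). This is the extended Case 2 of the master theorem (f matches the critical exponent up to log factors), giving T(n) = Θ(n^(log_8 8) · (log n)^(1+1)) = Θ(n · (log n)^2).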